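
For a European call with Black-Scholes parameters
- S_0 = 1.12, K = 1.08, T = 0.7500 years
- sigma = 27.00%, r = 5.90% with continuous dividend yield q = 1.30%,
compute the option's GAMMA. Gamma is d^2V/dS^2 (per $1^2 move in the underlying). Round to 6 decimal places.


Answer: Gamma = 1.381211

Derivation:
d1 = 0.4199908624; d2 = 0.1861640034
phi(d1) = 0.3652640744; exp(-qT) = 0.9902973771; exp(-rT) = 0.9567147489
Gamma = exp(-qT) * phi(d1) / (S * sigma * sqrt(T)) = 0.9902973771 * 0.3652640744 / (1.1200 * 0.2700 * 0.8660254038) = 1.381211


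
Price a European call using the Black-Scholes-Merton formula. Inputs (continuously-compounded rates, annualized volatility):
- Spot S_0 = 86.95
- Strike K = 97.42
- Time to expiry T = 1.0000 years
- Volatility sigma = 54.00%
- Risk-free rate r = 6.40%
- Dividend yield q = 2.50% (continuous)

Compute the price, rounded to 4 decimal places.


d1 = (ln(S/K) + (r - q + 0.5*sigma^2) * T) / (sigma * sqrt(T)) = 0.13166984
d2 = d1 - sigma * sqrt(T) = -0.40833016
exp(-rT) = 0.93800500; exp(-qT) = 0.97530991
C = S_0 * exp(-qT) * N(d1) - K * exp(-rT) * N(d2)
N(d1) = 0.55237728; N(d2) = 0.34151565
C = 86.9500 * 0.97530991 * 0.55237728 - 97.4200 * 0.93800500 * 0.34151565 = 15.6355

Answer: Price = 15.6355


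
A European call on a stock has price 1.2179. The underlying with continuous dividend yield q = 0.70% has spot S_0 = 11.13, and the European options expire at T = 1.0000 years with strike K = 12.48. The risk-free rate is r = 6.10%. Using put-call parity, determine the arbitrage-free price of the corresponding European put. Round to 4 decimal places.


Put-call parity: C - P = S_0 * exp(-qT) - K * exp(-rT).
S_0 * exp(-qT) = 11.1300 * 0.99302444 = 11.05236205
K * exp(-rT) = 12.4800 * 0.94082324 = 11.74147403
P = C - S*exp(-qT) + K*exp(-rT)
P = 1.2179 - 11.05236205 + 11.74147403 = 1.9070

Answer: Put price = 1.9070


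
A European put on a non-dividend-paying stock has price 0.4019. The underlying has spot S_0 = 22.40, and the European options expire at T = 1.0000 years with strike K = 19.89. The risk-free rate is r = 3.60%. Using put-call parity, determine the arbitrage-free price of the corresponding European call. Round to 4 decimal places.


Put-call parity: C - P = S_0 * exp(-qT) - K * exp(-rT).
S_0 * exp(-qT) = 22.4000 * 1.00000000 = 22.40000000
K * exp(-rT) = 19.8900 * 0.96464029 = 19.18669544
C = P + S*exp(-qT) - K*exp(-rT)
C = 0.4019 + 22.40000000 - 19.18669544 = 3.6152

Answer: Call price = 3.6152


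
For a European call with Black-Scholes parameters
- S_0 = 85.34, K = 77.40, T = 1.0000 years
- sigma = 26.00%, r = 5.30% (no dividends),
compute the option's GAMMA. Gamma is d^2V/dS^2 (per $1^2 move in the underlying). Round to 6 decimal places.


d1 = 0.7094480660; d2 = 0.4494480660
phi(d1) = 0.3101817657; exp(-qT) = 1.0000000000; exp(-rT) = 0.9483800125
Gamma = exp(-qT) * phi(d1) / (S * sigma * sqrt(T)) = 1.0000000000 * 0.3101817657 / (85.3400 * 0.2600 * 1.0000000000) = 0.013979

Answer: Gamma = 0.013979


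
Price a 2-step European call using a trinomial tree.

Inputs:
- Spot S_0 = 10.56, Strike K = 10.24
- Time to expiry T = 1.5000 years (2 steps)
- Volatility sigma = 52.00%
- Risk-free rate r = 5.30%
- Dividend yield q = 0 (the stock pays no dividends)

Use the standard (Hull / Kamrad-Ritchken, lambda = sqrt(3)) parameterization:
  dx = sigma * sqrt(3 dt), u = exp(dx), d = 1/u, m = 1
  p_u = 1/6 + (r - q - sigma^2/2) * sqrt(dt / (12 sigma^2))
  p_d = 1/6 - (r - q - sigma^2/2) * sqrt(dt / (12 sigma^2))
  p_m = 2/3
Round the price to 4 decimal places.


dt = T/N = 0.750000; dx = sigma*sqrt(3*dt) = 0.780000
u = exp(dx) = 2.181472; d = 1/u = 0.458406
p_u = 0.127147, p_m = 0.666667, p_d = 0.206186
Discount per step: exp(-r*dt) = 0.961030
Stock lattice S(k, j) with j the centered position index:
  k=0: S(0,+0) = 10.5600
  k=1: S(1,-1) = 4.8408; S(1,+0) = 10.5600; S(1,+1) = 23.0363
  k=2: S(2,-2) = 2.2190; S(2,-1) = 4.8408; S(2,+0) = 10.5600; S(2,+1) = 23.0363; S(2,+2) = 50.2532
Terminal payoffs V(N, j) = max(S_T - K, 0):
  V(2,-2) = 0.000000; V(2,-1) = 0.000000; V(2,+0) = 0.320000; V(2,+1) = 12.796347; V(2,+2) = 40.013152
Backward induction: V(k, j) = exp(-r*dt) * [p_u * V(k+1, j+1) + p_m * V(k+1, j) + p_d * V(k+1, j-1)]
  V(1,-1) = exp(-r*dt) * [p_u*0.320000 + p_m*0.000000 + p_d*0.000000] = 0.039102
  V(1,+0) = exp(-r*dt) * [p_u*12.796347 + p_m*0.320000 + p_d*0.000000] = 1.768637
  V(1,+1) = exp(-r*dt) * [p_u*40.013152 + p_m*12.796347 + p_d*0.320000] = 13.151160
  V(0,+0) = exp(-r*dt) * [p_u*13.151160 + p_m*1.768637 + p_d*0.039102] = 2.747862

Answer: Price = V(0,0) = 2.7479


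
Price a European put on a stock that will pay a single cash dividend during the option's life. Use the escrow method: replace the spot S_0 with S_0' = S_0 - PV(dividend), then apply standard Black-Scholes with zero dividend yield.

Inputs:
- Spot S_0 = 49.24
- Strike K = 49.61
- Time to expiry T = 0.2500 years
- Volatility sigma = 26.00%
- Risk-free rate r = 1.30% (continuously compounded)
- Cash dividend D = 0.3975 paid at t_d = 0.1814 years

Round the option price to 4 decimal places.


Answer: Price = 2.8613

Derivation:
PV(D) = D * exp(-r * t_d) = 0.3975 * 0.99764458 = 0.39656372
S_0' = S_0 - PV(D) = 49.2400 - 0.39656372 = 48.84343628
d1 = (ln(S_0'/K) + (r + sigma^2/2)*T) / (sigma*sqrt(T)) = -0.02978786
d2 = d1 - sigma*sqrt(T) = -0.15978786
exp(-rT) = 0.99675528
N(-d1) = 0.51188188; N(-d2) = 0.56347591
P = K * exp(-rT) * N(-d2) - S_0' * N(-d1) = 49.6100 * 0.99675528 * 0.56347591 - 48.84343628 * 0.51188188 = 2.8613


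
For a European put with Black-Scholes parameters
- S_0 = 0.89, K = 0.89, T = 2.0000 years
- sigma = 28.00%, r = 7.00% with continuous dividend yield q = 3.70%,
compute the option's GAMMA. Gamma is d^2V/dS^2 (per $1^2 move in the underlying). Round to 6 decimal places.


Answer: Gamma = 0.983632

Derivation:
d1 = 0.3646650686; d2 = -0.0313147289
phi(d1) = 0.3732791158; exp(-qT) = 0.9286716938; exp(-rT) = 0.8693582354
Gamma = exp(-qT) * phi(d1) / (S * sigma * sqrt(T)) = 0.9286716938 * 0.3732791158 / (0.8900 * 0.2800 * 1.4142135624) = 0.983632


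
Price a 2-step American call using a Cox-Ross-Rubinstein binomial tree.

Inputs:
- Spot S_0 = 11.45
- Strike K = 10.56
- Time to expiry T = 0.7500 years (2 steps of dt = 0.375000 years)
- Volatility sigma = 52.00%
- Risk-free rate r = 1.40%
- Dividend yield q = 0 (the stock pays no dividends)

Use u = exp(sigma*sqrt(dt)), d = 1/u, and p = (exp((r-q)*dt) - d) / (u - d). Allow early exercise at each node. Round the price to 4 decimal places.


dt = T/N = 0.375000
u = exp(sigma*sqrt(dt)) = 1.374972; d = 1/u = 0.727287
p = (exp((r-q)*dt) - d) / (u - d) = 0.429185
Discount per step: exp(-r*dt) = 0.994764
Stock lattice S(k, i) with i counting down-moves:
  k=0: S(0,0) = 11.4500
  k=1: S(1,0) = 15.7434; S(1,1) = 8.3274
  k=2: S(2,0) = 21.6468; S(2,1) = 11.4500; S(2,2) = 6.0564
Terminal payoffs V(N, i) = max(S_T - K, 0):
  V(2,0) = 11.086788; V(2,1) = 0.890000; V(2,2) = 0.000000
Backward induction: V(k, i) = exp(-r*dt) * [p * V(k+1, i) + (1-p) * V(k+1, i+1)]; then take max(V_cont, immediate exercise) for American.
  V(1,0) = exp(-r*dt) * [p*11.086788 + (1-p)*0.890000] = 5.238729; exercise = 5.183434; V(1,0) = max -> 5.238729
  V(1,1) = exp(-r*dt) * [p*0.890000 + (1-p)*0.000000] = 0.379974; exercise = 0.000000; V(1,1) = max -> 0.379974
  V(0,0) = exp(-r*dt) * [p*5.238729 + (1-p)*0.379974] = 2.452368; exercise = 0.890000; V(0,0) = max -> 2.452368

Answer: Price = V(0,0) = 2.4524


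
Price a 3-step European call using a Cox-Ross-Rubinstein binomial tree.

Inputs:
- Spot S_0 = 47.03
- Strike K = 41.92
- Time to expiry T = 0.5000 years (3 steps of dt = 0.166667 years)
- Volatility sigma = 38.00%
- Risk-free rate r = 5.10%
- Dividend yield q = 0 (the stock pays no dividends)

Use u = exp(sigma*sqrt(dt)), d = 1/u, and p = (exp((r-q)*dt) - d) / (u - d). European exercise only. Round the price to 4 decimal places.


dt = T/N = 0.166667
u = exp(sigma*sqrt(dt)) = 1.167815; d = 1/u = 0.856300
p = (exp((r-q)*dt) - d) / (u - d) = 0.488696
Discount per step: exp(-r*dt) = 0.991536
Stock lattice S(k, i) with i counting down-moves:
  k=0: S(0,0) = 47.0300
  k=1: S(1,0) = 54.9223; S(1,1) = 40.2718
  k=2: S(2,0) = 64.1391; S(2,1) = 47.0300; S(2,2) = 34.4847
  k=3: S(3,0) = 74.9026; S(3,1) = 54.9223; S(3,2) = 40.2718; S(3,3) = 29.5293
Terminal payoffs V(N, i) = max(S_T - K, 0):
  V(3,0) = 32.982611; V(3,1) = 13.002332; V(3,2) = 0.000000; V(3,3) = 0.000000
Backward induction: V(k, i) = exp(-r*dt) * [p * V(k+1, i) + (1-p) * V(k+1, i+1)].
  V(2,0) = exp(-r*dt) * [p*32.982611 + (1-p)*13.002332] = 22.573925
  V(2,1) = exp(-r*dt) * [p*13.002332 + (1-p)*0.000000] = 6.300410
  V(2,2) = exp(-r*dt) * [p*0.000000 + (1-p)*0.000000] = 0.000000
  V(1,0) = exp(-r*dt) * [p*22.573925 + (1-p)*6.300410] = 14.132578
  V(1,1) = exp(-r*dt) * [p*6.300410 + (1-p)*0.000000] = 3.052927
  V(0,0) = exp(-r*dt) * [p*14.132578 + (1-p)*3.052927] = 8.395843

Answer: Price = V(0,0) = 8.3958


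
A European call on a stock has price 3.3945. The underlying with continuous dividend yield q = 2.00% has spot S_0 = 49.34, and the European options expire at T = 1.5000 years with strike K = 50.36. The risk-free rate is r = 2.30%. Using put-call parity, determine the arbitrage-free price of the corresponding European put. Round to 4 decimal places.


Answer: Put price = 4.1649

Derivation:
Put-call parity: C - P = S_0 * exp(-qT) - K * exp(-rT).
S_0 * exp(-qT) = 49.3400 * 0.97044553 = 47.88178263
K * exp(-rT) = 50.3600 * 0.96608834 = 48.65220879
P = C - S*exp(-qT) + K*exp(-rT)
P = 3.3945 - 47.88178263 + 48.65220879 = 4.1649


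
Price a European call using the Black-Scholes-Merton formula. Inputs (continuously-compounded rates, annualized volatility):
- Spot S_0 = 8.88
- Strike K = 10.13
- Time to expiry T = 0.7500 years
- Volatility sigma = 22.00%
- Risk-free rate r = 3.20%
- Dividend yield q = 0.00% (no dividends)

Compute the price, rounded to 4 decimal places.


Answer: Price = 0.3178

Derivation:
d1 = (ln(S/K) + (r - q + 0.5*sigma^2) * T) / (sigma * sqrt(T)) = -0.47001435
d2 = d1 - sigma * sqrt(T) = -0.66053994
exp(-rT) = 0.97628571; exp(-qT) = 1.00000000
C = S_0 * exp(-qT) * N(d1) - K * exp(-rT) * N(d2)
N(d1) = 0.31917238; N(d2) = 0.25445370
C = 8.8800 * 1.00000000 * 0.31917238 - 10.1300 * 0.97628571 * 0.25445370 = 0.3178


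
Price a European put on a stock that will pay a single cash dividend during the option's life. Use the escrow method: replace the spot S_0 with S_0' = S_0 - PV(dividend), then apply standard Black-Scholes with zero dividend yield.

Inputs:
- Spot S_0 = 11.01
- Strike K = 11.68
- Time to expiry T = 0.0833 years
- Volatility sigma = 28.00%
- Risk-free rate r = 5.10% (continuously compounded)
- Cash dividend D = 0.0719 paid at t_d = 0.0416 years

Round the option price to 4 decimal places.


Answer: Price = 0.8098

Derivation:
PV(D) = D * exp(-r * t_d) = 0.0719 * 0.99788065 = 0.07174762
S_0' = S_0 - PV(D) = 11.0100 - 0.07174762 = 10.93825238
d1 = (ln(S_0'/K) + (r + sigma^2/2)*T) / (sigma*sqrt(T)) = -0.71892359
d2 = d1 - sigma*sqrt(T) = -0.79973646
exp(-rT) = 0.99576071
N(-d1) = 0.76390600; N(-d2) = 0.78806825
P = K * exp(-rT) * N(-d2) - S_0' * N(-d1) = 11.6800 * 0.99576071 * 0.78806825 - 10.93825238 * 0.76390600 = 0.8098


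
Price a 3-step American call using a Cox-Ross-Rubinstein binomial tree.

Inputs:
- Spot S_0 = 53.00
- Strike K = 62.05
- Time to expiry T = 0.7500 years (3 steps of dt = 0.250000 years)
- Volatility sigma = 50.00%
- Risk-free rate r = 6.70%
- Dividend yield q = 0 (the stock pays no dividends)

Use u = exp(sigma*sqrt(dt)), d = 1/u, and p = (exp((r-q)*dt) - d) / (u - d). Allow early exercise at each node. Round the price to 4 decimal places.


dt = T/N = 0.250000
u = exp(sigma*sqrt(dt)) = 1.284025; d = 1/u = 0.778801
p = (exp((r-q)*dt) - d) / (u - d) = 0.471256
Discount per step: exp(-r*dt) = 0.983390
Stock lattice S(k, i) with i counting down-moves:
  k=0: S(0,0) = 53.0000
  k=1: S(1,0) = 68.0533; S(1,1) = 41.2764
  k=2: S(2,0) = 87.3822; S(2,1) = 53.0000; S(2,2) = 32.1461
  k=3: S(3,0) = 112.2010; S(3,1) = 68.0533; S(3,2) = 41.2764; S(3,3) = 25.0354
Terminal payoffs V(N, i) = max(S_T - K, 0):
  V(3,0) = 50.151001; V(3,1) = 6.003347; V(3,2) = 0.000000; V(3,3) = 0.000000
Backward induction: V(k, i) = exp(-r*dt) * [p * V(k+1, i) + (1-p) * V(k+1, i+1)]; then take max(V_cont, immediate exercise) for American.
  V(2,0) = exp(-r*dt) * [p*50.151001 + (1-p)*6.003347] = 26.362909; exercise = 25.332227; V(2,0) = max -> 26.362909
  V(2,1) = exp(-r*dt) * [p*6.003347 + (1-p)*0.000000] = 2.782122; exercise = 0.000000; V(2,1) = max -> 2.782122
  V(2,2) = exp(-r*dt) * [p*0.000000 + (1-p)*0.000000] = 0.000000; exercise = 0.000000; V(2,2) = max -> 0.000000
  V(1,0) = exp(-r*dt) * [p*26.362909 + (1-p)*2.782122] = 13.663918; exercise = 6.003347; V(1,0) = max -> 13.663918
  V(1,1) = exp(-r*dt) * [p*2.782122 + (1-p)*0.000000] = 1.289315; exercise = 0.000000; V(1,1) = max -> 1.289315
  V(0,0) = exp(-r*dt) * [p*13.663918 + (1-p)*1.289315] = 7.002642; exercise = 0.000000; V(0,0) = max -> 7.002642

Answer: Price = V(0,0) = 7.0026


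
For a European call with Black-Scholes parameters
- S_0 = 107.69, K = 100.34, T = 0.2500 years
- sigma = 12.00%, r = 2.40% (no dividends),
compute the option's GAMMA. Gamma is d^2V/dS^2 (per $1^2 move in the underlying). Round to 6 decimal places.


Answer: Gamma = 0.026240

Derivation:
d1 = 1.3082051714; d2 = 1.2482051714
phi(d1) = 0.1695446579; exp(-qT) = 1.0000000000; exp(-rT) = 0.9940179641
Gamma = exp(-qT) * phi(d1) / (S * sigma * sqrt(T)) = 1.0000000000 * 0.1695446579 / (107.6900 * 0.1200 * 0.5000000000) = 0.026240


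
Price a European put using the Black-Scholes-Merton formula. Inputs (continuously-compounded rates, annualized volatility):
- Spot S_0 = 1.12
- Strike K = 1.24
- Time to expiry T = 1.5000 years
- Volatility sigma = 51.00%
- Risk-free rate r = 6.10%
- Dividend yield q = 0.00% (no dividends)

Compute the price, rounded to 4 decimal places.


d1 = (ln(S/K) + (r - q + 0.5*sigma^2) * T) / (sigma * sqrt(T)) = 0.29584762
d2 = d1 - sigma * sqrt(T) = -0.32877227
exp(-rT) = 0.91256132; exp(-qT) = 1.00000000
P = K * exp(-rT) * N(-d2) - S_0 * exp(-qT) * N(-d1)
N(-d1) = 0.38367323; N(-d2) = 0.62883609
P = 1.2400 * 0.91256132 * 0.62883609 - 1.1200 * 1.00000000 * 0.38367323 = 0.2819

Answer: Price = 0.2819


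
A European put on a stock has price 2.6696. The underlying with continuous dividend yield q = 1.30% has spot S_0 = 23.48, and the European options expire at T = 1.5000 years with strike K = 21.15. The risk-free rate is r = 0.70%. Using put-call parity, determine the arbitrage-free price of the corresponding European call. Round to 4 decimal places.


Put-call parity: C - P = S_0 * exp(-qT) - K * exp(-rT).
S_0 * exp(-qT) = 23.4800 * 0.98068890 = 23.02657526
K * exp(-rT) = 21.1500 * 0.98955493 = 20.92908682
C = P + S*exp(-qT) - K*exp(-rT)
C = 2.6696 + 23.02657526 - 20.92908682 = 4.7671

Answer: Call price = 4.7671


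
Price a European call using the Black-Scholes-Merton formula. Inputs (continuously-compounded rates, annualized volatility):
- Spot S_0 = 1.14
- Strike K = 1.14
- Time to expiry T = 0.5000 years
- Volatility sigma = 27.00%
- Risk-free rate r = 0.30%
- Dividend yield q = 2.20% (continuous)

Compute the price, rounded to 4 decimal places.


Answer: Price = 0.0809

Derivation:
d1 = (ln(S/K) + (r - q + 0.5*sigma^2) * T) / (sigma * sqrt(T)) = 0.04570005
d2 = d1 - sigma * sqrt(T) = -0.14521878
exp(-rT) = 0.99850112; exp(-qT) = 0.98906028
C = S_0 * exp(-qT) * N(d1) - K * exp(-rT) * N(d2)
N(d1) = 0.51822534; N(d2) = 0.44226907
C = 1.1400 * 0.98906028 * 0.51822534 - 1.1400 * 0.99850112 * 0.44226907 = 0.0809


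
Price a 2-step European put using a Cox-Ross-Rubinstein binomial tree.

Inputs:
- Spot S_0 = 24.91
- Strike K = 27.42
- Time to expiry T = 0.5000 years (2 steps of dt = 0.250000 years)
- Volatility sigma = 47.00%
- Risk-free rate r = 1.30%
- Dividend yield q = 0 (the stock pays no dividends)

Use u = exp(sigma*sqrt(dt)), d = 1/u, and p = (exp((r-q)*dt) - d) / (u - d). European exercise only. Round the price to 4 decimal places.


Answer: Price = V(0,0) = 4.8163

Derivation:
dt = T/N = 0.250000
u = exp(sigma*sqrt(dt)) = 1.264909; d = 1/u = 0.790571
p = (exp((r-q)*dt) - d) / (u - d) = 0.448382
Discount per step: exp(-r*dt) = 0.996755
Stock lattice S(k, i) with i counting down-moves:
  k=0: S(0,0) = 24.9100
  k=1: S(1,0) = 31.5089; S(1,1) = 19.6931
  k=2: S(2,0) = 39.8559; S(2,1) = 24.9100; S(2,2) = 15.5688
Terminal payoffs V(N, i) = max(K - S_T, 0):
  V(2,0) = 0.000000; V(2,1) = 2.510000; V(2,2) = 11.851193
Backward induction: V(k, i) = exp(-r*dt) * [p * V(k+1, i) + (1-p) * V(k+1, i+1)].
  V(1,0) = exp(-r*dt) * [p*0.000000 + (1-p)*2.510000] = 1.380069
  V(1,1) = exp(-r*dt) * [p*2.510000 + (1-p)*11.851193] = 7.637910
  V(0,0) = exp(-r*dt) * [p*1.380069 + (1-p)*7.637910] = 4.816330


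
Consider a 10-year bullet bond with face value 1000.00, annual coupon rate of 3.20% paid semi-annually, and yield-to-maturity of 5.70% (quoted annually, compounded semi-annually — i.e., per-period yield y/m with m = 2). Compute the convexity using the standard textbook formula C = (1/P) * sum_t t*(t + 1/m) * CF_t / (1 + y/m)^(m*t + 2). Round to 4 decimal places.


Answer: Convexity = 79.1475

Derivation:
Coupon per period c = face * coupon_rate / m = 16.000000
Periods per year m = 2; per-period yield y/m = 0.028500
Number of cashflows N = 20
Cashflows (t years, CF_t, discount factor 1/(1+y/m)^(m*t), PV):
  t = 0.5000: CF_t = 16.000000, DF = 0.972290, PV = 15.556636
  t = 1.0000: CF_t = 16.000000, DF = 0.945347, PV = 15.125557
  t = 1.5000: CF_t = 16.000000, DF = 0.919152, PV = 14.706424
  t = 2.0000: CF_t = 16.000000, DF = 0.893682, PV = 14.298906
  t = 2.5000: CF_t = 16.000000, DF = 0.868917, PV = 13.902679
  t = 3.0000: CF_t = 16.000000, DF = 0.844840, PV = 13.517432
  t = 3.5000: CF_t = 16.000000, DF = 0.821429, PV = 13.142861
  t = 4.0000: CF_t = 16.000000, DF = 0.798667, PV = 12.778669
  t = 4.5000: CF_t = 16.000000, DF = 0.776536, PV = 12.424569
  t = 5.0000: CF_t = 16.000000, DF = 0.755018, PV = 12.080281
  t = 5.5000: CF_t = 16.000000, DF = 0.734096, PV = 11.745533
  t = 6.0000: CF_t = 16.000000, DF = 0.713754, PV = 11.420061
  t = 6.5000: CF_t = 16.000000, DF = 0.693976, PV = 11.103608
  t = 7.0000: CF_t = 16.000000, DF = 0.674745, PV = 10.795924
  t = 7.5000: CF_t = 16.000000, DF = 0.656048, PV = 10.496767
  t = 8.0000: CF_t = 16.000000, DF = 0.637869, PV = 10.205899
  t = 8.5000: CF_t = 16.000000, DF = 0.620193, PV = 9.923090
  t = 9.0000: CF_t = 16.000000, DF = 0.603007, PV = 9.648119
  t = 9.5000: CF_t = 16.000000, DF = 0.586298, PV = 9.380767
  t = 10.0000: CF_t = 1016.000000, DF = 0.570051, PV = 579.172306
Price P = sum_t PV_t = 811.426089
Convexity numerator sum_t t*(t + 1/m) * CF_t / (1+y/m)^(m*t + 2):
  t = 0.5000: term = 7.353212
  t = 1.0000: term = 21.448358
  t = 1.5000: term = 41.708038
  t = 2.0000: term = 67.587162
  t = 2.5000: term = 98.571457
  t = 3.0000: term = 134.176022
  t = 3.5000: term = 173.943960
  t = 4.0000: term = 217.445051
  t = 4.5000: term = 264.274491
  t = 5.0000: term = 314.051682
  t = 5.5000: term = 366.419075
  t = 6.0000: term = 421.041055
  t = 6.5000: term = 477.602882
  t = 7.0000: term = 535.809673
  t = 7.5000: term = 595.385427
  t = 8.0000: term = 656.072096
  t = 8.5000: term = 717.628690
  t = 9.0000: term = 779.830428
  t = 9.5000: term = 842.467918
  t = 10.0000: term = 57489.495081
Convexity = (1/P) * sum = 64222.311759 / 811.426089 = 79.147457


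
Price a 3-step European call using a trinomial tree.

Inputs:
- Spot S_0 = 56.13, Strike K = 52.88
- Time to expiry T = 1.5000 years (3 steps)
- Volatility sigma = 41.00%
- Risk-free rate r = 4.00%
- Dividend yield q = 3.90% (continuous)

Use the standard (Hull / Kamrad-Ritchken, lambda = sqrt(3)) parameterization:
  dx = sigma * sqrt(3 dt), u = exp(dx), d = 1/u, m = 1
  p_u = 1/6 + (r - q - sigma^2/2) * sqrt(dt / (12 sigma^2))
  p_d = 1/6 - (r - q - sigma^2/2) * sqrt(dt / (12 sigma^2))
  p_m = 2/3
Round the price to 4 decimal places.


dt = T/N = 0.500000; dx = sigma*sqrt(3*dt) = 0.502145
u = exp(dx) = 1.652262; d = 1/u = 0.605231
p_u = 0.125319, p_m = 0.666667, p_d = 0.208014
Discount per step: exp(-r*dt) = 0.980199
Stock lattice S(k, j) with j the centered position index:
  k=0: S(0,+0) = 56.1300
  k=1: S(1,-1) = 33.9716; S(1,+0) = 56.1300; S(1,+1) = 92.7415
  k=2: S(2,-2) = 20.5607; S(2,-1) = 33.9716; S(2,+0) = 56.1300; S(2,+1) = 92.7415; S(2,+2) = 153.2332
  k=3: S(3,-3) = 12.4439; S(3,-2) = 20.5607; S(3,-1) = 33.9716; S(3,+0) = 56.1300; S(3,+1) = 92.7415; S(3,+2) = 153.2332; S(3,+3) = 253.1815
Terminal payoffs V(N, j) = max(S_T - K, 0):
  V(3,-3) = 0.000000; V(3,-2) = 0.000000; V(3,-1) = 0.000000; V(3,+0) = 3.250000; V(3,+1) = 39.861479; V(3,+2) = 100.353243; V(3,+3) = 200.301499
Backward induction: V(k, j) = exp(-r*dt) * [p_u * V(k+1, j+1) + p_m * V(k+1, j) + p_d * V(k+1, j-1)]
  V(2,-2) = exp(-r*dt) * [p_u*0.000000 + p_m*0.000000 + p_d*0.000000] = 0.000000
  V(2,-1) = exp(-r*dt) * [p_u*3.250000 + p_m*0.000000 + p_d*0.000000] = 0.399222
  V(2,+0) = exp(-r*dt) * [p_u*39.861479 + p_m*3.250000 + p_d*0.000000] = 7.020252
  V(2,+1) = exp(-r*dt) * [p_u*100.353243 + p_m*39.861479 + p_d*3.250000] = 39.037923
  V(2,+2) = exp(-r*dt) * [p_u*200.301499 + p_m*100.353243 + p_d*39.861479] = 98.309533
  V(1,-1) = exp(-r*dt) * [p_u*7.020252 + p_m*0.399222 + p_d*0.000000] = 1.123229
  V(1,+0) = exp(-r*dt) * [p_u*39.037923 + p_m*7.020252 + p_d*0.399222] = 9.464219
  V(1,+1) = exp(-r*dt) * [p_u*98.309533 + p_m*39.037923 + p_d*7.020252] = 39.017450
  V(0,+0) = exp(-r*dt) * [p_u*39.017450 + p_m*9.464219 + p_d*1.123229] = 11.206374

Answer: Price = V(0,0) = 11.2064


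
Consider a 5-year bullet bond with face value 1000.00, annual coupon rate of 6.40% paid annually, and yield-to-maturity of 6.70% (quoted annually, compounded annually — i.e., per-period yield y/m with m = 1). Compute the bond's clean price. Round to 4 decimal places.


Answer: Price = 987.6000

Derivation:
Coupon per period c = face * coupon_rate / m = 64.000000
Periods per year m = 1; per-period yield y/m = 0.067000
Number of cashflows N = 5
Cashflows (t years, CF_t, discount factor 1/(1+y/m)^(m*t), PV):
  t = 1.0000: CF_t = 64.000000, DF = 0.937207, PV = 59.981256
  t = 2.0000: CF_t = 64.000000, DF = 0.878357, PV = 56.214860
  t = 3.0000: CF_t = 64.000000, DF = 0.823203, PV = 52.684967
  t = 4.0000: CF_t = 64.000000, DF = 0.771511, PV = 49.376727
  t = 5.0000: CF_t = 1064.000000, DF = 0.723066, PV = 769.342157
Price P = sum_t PV_t = 987.599967


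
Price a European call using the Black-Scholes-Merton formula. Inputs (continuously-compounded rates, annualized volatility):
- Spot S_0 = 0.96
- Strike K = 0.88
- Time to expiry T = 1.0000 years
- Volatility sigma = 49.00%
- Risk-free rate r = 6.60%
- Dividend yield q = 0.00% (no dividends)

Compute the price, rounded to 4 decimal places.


d1 = (ln(S/K) + (r - q + 0.5*sigma^2) * T) / (sigma * sqrt(T)) = 0.55726812
d2 = d1 - sigma * sqrt(T) = 0.06726812
exp(-rT) = 0.93613086; exp(-qT) = 1.00000000
C = S_0 * exp(-qT) * N(d1) - K * exp(-rT) * N(d2)
N(d1) = 0.71132787; N(d2) = 0.52681587
C = 0.9600 * 1.00000000 * 0.71132787 - 0.8800 * 0.93613086 * 0.52681587 = 0.2489

Answer: Price = 0.2489


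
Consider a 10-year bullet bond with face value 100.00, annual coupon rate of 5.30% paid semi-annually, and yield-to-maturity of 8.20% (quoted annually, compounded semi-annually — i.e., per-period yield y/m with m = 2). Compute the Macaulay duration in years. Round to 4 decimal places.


Coupon per period c = face * coupon_rate / m = 2.650000
Periods per year m = 2; per-period yield y/m = 0.041000
Number of cashflows N = 20
Cashflows (t years, CF_t, discount factor 1/(1+y/m)^(m*t), PV):
  t = 0.5000: CF_t = 2.650000, DF = 0.960615, PV = 2.545629
  t = 1.0000: CF_t = 2.650000, DF = 0.922781, PV = 2.445369
  t = 1.5000: CF_t = 2.650000, DF = 0.886437, PV = 2.349058
  t = 2.0000: CF_t = 2.650000, DF = 0.851524, PV = 2.256540
  t = 2.5000: CF_t = 2.650000, DF = 0.817987, PV = 2.167665
  t = 3.0000: CF_t = 2.650000, DF = 0.785770, PV = 2.082291
  t = 3.5000: CF_t = 2.650000, DF = 0.754823, PV = 2.000280
  t = 4.0000: CF_t = 2.650000, DF = 0.725094, PV = 1.921498
  t = 4.5000: CF_t = 2.650000, DF = 0.696536, PV = 1.845820
  t = 5.0000: CF_t = 2.650000, DF = 0.669103, PV = 1.773122
  t = 5.5000: CF_t = 2.650000, DF = 0.642750, PV = 1.703287
  t = 6.0000: CF_t = 2.650000, DF = 0.617435, PV = 1.636203
  t = 6.5000: CF_t = 2.650000, DF = 0.593117, PV = 1.571761
  t = 7.0000: CF_t = 2.650000, DF = 0.569757, PV = 1.509856
  t = 7.5000: CF_t = 2.650000, DF = 0.547317, PV = 1.450390
  t = 8.0000: CF_t = 2.650000, DF = 0.525761, PV = 1.393267
  t = 8.5000: CF_t = 2.650000, DF = 0.505054, PV = 1.338392
  t = 9.0000: CF_t = 2.650000, DF = 0.485162, PV = 1.285680
  t = 9.5000: CF_t = 2.650000, DF = 0.466054, PV = 1.235043
  t = 10.0000: CF_t = 102.650000, DF = 0.447698, PV = 45.956227
Price P = sum_t PV_t = 80.467378
Macaulay numerator sum_t t * PV_t:
  t * PV_t at t = 0.5000: 1.272815
  t * PV_t at t = 1.0000: 2.445369
  t * PV_t at t = 1.5000: 3.523587
  t * PV_t at t = 2.0000: 4.513079
  t * PV_t at t = 2.5000: 5.419163
  t * PV_t at t = 3.0000: 6.246874
  t * PV_t at t = 3.5000: 7.000980
  t * PV_t at t = 4.0000: 7.685994
  t * PV_t at t = 4.5000: 8.306189
  t * PV_t at t = 5.0000: 8.865609
  t * PV_t at t = 5.5000: 9.368079
  t * PV_t at t = 6.0000: 9.817217
  t * PV_t at t = 6.5000: 10.216444
  t * PV_t at t = 7.0000: 10.568995
  t * PV_t at t = 7.5000: 10.877928
  t * PV_t at t = 8.0000: 11.146132
  t * PV_t at t = 8.5000: 11.376336
  t * PV_t at t = 9.0000: 11.571116
  t * PV_t at t = 9.5000: 11.732907
  t * PV_t at t = 10.0000: 459.562267
Macaulay duration D = (sum_t t * PV_t) / P = 611.517079 / 80.467378 = 7.599565

Answer: Macaulay duration = 7.5996 years


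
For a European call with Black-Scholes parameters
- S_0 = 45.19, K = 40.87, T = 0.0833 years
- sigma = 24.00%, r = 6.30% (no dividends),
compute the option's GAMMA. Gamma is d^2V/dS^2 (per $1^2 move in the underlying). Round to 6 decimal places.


d1 = 1.5609833320; d2 = 1.4917151575
phi(d1) = 0.1179761239; exp(-qT) = 1.0000000000; exp(-rT) = 0.9947658462
Gamma = exp(-qT) * phi(d1) / (S * sigma * sqrt(T)) = 1.0000000000 * 0.1179761239 / (45.1900 * 0.2400 * 0.2886173938) = 0.037689

Answer: Gamma = 0.037689


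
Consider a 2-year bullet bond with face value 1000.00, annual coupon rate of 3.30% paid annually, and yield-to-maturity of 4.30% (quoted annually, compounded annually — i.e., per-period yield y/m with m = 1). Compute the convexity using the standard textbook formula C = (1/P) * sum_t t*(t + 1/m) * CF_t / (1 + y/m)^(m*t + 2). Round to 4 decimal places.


Coupon per period c = face * coupon_rate / m = 33.000000
Periods per year m = 1; per-period yield y/m = 0.043000
Number of cashflows N = 2
Cashflows (t years, CF_t, discount factor 1/(1+y/m)^(m*t), PV):
  t = 1.0000: CF_t = 33.000000, DF = 0.958773, PV = 31.639501
  t = 2.0000: CF_t = 1033.000000, DF = 0.919245, PV = 949.580319
Price P = sum_t PV_t = 981.219820
Convexity numerator sum_t t*(t + 1/m) * CF_t / (1+y/m)^(m*t + 2):
  t = 1.0000: term = 58.168921
  t = 2.0000: term = 5237.383048
Convexity = (1/P) * sum = 5295.551969 / 981.219820 = 5.396907

Answer: Convexity = 5.3969


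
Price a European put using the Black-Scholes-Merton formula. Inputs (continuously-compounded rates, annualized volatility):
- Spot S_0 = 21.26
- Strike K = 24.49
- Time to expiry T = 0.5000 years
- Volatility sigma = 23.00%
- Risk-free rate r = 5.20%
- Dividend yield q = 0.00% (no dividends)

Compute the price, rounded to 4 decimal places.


Answer: Price = 3.1152

Derivation:
d1 = (ln(S/K) + (r - q + 0.5*sigma^2) * T) / (sigma * sqrt(T)) = -0.62847957
d2 = d1 - sigma * sqrt(T) = -0.79111413
exp(-rT) = 0.97433509; exp(-qT) = 1.00000000
P = K * exp(-rT) * N(-d2) - S_0 * exp(-qT) * N(-d1)
N(-d1) = 0.73515509; N(-d2) = 0.78556130
P = 24.4900 * 0.97433509 * 0.78556130 - 21.2600 * 1.00000000 * 0.73515509 = 3.1152


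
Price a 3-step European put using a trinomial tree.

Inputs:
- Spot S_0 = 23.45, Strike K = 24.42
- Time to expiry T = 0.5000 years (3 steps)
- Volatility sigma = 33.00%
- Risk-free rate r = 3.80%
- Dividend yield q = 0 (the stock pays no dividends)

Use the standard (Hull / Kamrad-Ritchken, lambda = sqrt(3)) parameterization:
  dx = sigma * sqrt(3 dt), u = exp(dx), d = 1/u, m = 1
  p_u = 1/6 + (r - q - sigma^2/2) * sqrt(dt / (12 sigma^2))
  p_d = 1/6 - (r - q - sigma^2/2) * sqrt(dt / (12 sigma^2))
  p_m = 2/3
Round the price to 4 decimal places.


dt = T/N = 0.166667; dx = sigma*sqrt(3*dt) = 0.233345
u = exp(dx) = 1.262817; d = 1/u = 0.791880
p_u = 0.160792, p_m = 0.666667, p_d = 0.172541
Discount per step: exp(-r*dt) = 0.993687
Stock lattice S(k, j) with j the centered position index:
  k=0: S(0,+0) = 23.4500
  k=1: S(1,-1) = 18.5696; S(1,+0) = 23.4500; S(1,+1) = 29.6131
  k=2: S(2,-2) = 14.7049; S(2,-1) = 18.5696; S(2,+0) = 23.4500; S(2,+1) = 29.6131; S(2,+2) = 37.3959
  k=3: S(3,-3) = 11.6445; S(3,-2) = 14.7049; S(3,-1) = 18.5696; S(3,+0) = 23.4500; S(3,+1) = 29.6131; S(3,+2) = 37.3959; S(3,+3) = 47.2242
Terminal payoffs V(N, j) = max(K - S_T, 0):
  V(3,-3) = 12.775490; V(3,-2) = 9.715111; V(3,-1) = 5.850411; V(3,+0) = 0.970000; V(3,+1) = 0.000000; V(3,+2) = 0.000000; V(3,+3) = 0.000000
Backward induction: V(k, j) = exp(-r*dt) * [p_u * V(k+1, j+1) + p_m * V(k+1, j) + p_d * V(k+1, j-1)]
  V(2,-2) = exp(-r*dt) * [p_u*5.850411 + p_m*9.715111 + p_d*12.775490] = 9.560995
  V(2,-1) = exp(-r*dt) * [p_u*0.970000 + p_m*5.850411 + p_d*9.715111] = 5.696309
  V(2,+0) = exp(-r*dt) * [p_u*0.000000 + p_m*0.970000 + p_d*5.850411] = 1.645649
  V(2,+1) = exp(-r*dt) * [p_u*0.000000 + p_m*0.000000 + p_d*0.970000] = 0.166308
  V(2,+2) = exp(-r*dt) * [p_u*0.000000 + p_m*0.000000 + p_d*0.000000] = 0.000000
  V(1,-1) = exp(-r*dt) * [p_u*1.645649 + p_m*5.696309 + p_d*9.560995] = 5.675753
  V(1,+0) = exp(-r*dt) * [p_u*0.166308 + p_m*1.645649 + p_d*5.696309] = 2.093389
  V(1,+1) = exp(-r*dt) * [p_u*0.000000 + p_m*0.166308 + p_d*1.645649] = 0.392322
  V(0,+0) = exp(-r*dt) * [p_u*0.392322 + p_m*2.093389 + p_d*5.675753] = 2.422586

Answer: Price = V(0,0) = 2.4226


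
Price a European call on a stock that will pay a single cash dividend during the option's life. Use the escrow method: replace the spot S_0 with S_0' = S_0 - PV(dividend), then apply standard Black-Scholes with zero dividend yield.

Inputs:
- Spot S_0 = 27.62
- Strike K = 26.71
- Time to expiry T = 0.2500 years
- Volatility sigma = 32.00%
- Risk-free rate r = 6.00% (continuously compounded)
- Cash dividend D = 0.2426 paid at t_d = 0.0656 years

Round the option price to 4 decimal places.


Answer: Price = 2.2971

Derivation:
PV(D) = D * exp(-r * t_d) = 0.2426 * 0.99607174 = 0.24164700
S_0' = S_0 - PV(D) = 27.6200 - 0.24164700 = 27.37835300
d1 = (ln(S_0'/K) + (r + sigma^2/2)*T) / (sigma*sqrt(T)) = 0.32821648
d2 = d1 - sigma*sqrt(T) = 0.16821648
exp(-rT) = 0.98511194
N(d1) = 0.62862601; N(d2) = 0.56679351
C = S_0' * N(d1) - K * exp(-rT) * N(d2) = 27.37835300 * 0.62862601 - 26.7100 * 0.98511194 * 0.56679351 = 2.2971


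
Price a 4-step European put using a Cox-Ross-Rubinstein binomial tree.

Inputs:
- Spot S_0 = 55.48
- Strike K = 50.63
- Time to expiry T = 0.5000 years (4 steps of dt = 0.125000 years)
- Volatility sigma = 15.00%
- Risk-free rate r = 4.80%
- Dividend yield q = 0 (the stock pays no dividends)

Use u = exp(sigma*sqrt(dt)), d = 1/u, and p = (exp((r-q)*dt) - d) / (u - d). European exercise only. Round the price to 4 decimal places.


dt = T/N = 0.125000
u = exp(sigma*sqrt(dt)) = 1.054464; d = 1/u = 0.948349
p = (exp((r-q)*dt) - d) / (u - d) = 0.543457
Discount per step: exp(-r*dt) = 0.994018
Stock lattice S(k, i) with i counting down-moves:
  k=0: S(0,0) = 55.4800
  k=1: S(1,0) = 58.5017; S(1,1) = 52.6144
  k=2: S(2,0) = 61.6880; S(2,1) = 55.4800; S(2,2) = 49.8968
  k=3: S(3,0) = 65.0478; S(3,1) = 58.5017; S(3,2) = 52.6144; S(3,3) = 47.3196
  k=4: S(4,0) = 68.5905; S(4,1) = 61.6880; S(4,2) = 55.4800; S(4,3) = 49.8968; S(4,4) = 44.8754
Terminal payoffs V(N, i) = max(K - S_T, 0):
  V(4,0) = 0.000000; V(4,1) = 0.000000; V(4,2) = 0.000000; V(4,3) = 0.733215; V(4,4) = 5.754564
Backward induction: V(k, i) = exp(-r*dt) * [p * V(k+1, i) + (1-p) * V(k+1, i+1)].
  V(3,0) = exp(-r*dt) * [p*0.000000 + (1-p)*0.000000] = 0.000000
  V(3,1) = exp(-r*dt) * [p*0.000000 + (1-p)*0.000000] = 0.000000
  V(3,2) = exp(-r*dt) * [p*0.000000 + (1-p)*0.733215] = 0.332742
  V(3,3) = exp(-r*dt) * [p*0.733215 + (1-p)*5.754564] = 3.007578
  V(2,0) = exp(-r*dt) * [p*0.000000 + (1-p)*0.000000] = 0.000000
  V(2,1) = exp(-r*dt) * [p*0.000000 + (1-p)*0.332742] = 0.151002
  V(2,2) = exp(-r*dt) * [p*0.332742 + (1-p)*3.007578] = 1.544624
  V(1,0) = exp(-r*dt) * [p*0.000000 + (1-p)*0.151002] = 0.068527
  V(1,1) = exp(-r*dt) * [p*0.151002 + (1-p)*1.544624] = 0.782541
  V(0,0) = exp(-r*dt) * [p*0.068527 + (1-p)*0.782541] = 0.392145

Answer: Price = V(0,0) = 0.3921


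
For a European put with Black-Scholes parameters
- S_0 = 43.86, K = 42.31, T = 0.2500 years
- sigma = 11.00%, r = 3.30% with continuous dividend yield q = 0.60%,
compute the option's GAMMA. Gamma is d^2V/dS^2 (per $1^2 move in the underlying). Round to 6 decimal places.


d1 = 0.8043959683; d2 = 0.7493959683
phi(d1) = 0.2886717729; exp(-qT) = 0.9985011244; exp(-rT) = 0.9917839379
Gamma = exp(-qT) * phi(d1) / (S * sigma * sqrt(T)) = 0.9985011244 * 0.2886717729 / (43.8600 * 0.1100 * 0.5000000000) = 0.119487

Answer: Gamma = 0.119487


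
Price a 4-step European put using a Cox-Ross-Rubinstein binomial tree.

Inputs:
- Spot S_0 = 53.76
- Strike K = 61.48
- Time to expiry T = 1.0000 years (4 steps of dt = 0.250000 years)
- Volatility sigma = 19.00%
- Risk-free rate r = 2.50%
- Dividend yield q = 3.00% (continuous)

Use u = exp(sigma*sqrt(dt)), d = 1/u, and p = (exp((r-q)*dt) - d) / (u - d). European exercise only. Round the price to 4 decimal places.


Answer: Price = V(0,0) = 9.3608

Derivation:
dt = T/N = 0.250000
u = exp(sigma*sqrt(dt)) = 1.099659; d = 1/u = 0.909373
p = (exp((r-q)*dt) - d) / (u - d) = 0.469703
Discount per step: exp(-r*dt) = 0.993769
Stock lattice S(k, i) with i counting down-moves:
  k=0: S(0,0) = 53.7600
  k=1: S(1,0) = 59.1177; S(1,1) = 48.8879
  k=2: S(2,0) = 65.0093; S(2,1) = 53.7600; S(2,2) = 44.4573
  k=3: S(3,0) = 71.4880; S(3,1) = 59.1177; S(3,2) = 48.8879; S(3,3) = 40.4283
  k=4: S(4,0) = 78.6124; S(4,1) = 65.0093; S(4,2) = 53.7600; S(4,3) = 44.4573; S(4,4) = 36.7644
Terminal payoffs V(N, i) = max(K - S_T, 0):
  V(4,0) = 0.000000; V(4,1) = 0.000000; V(4,2) = 7.720000; V(4,3) = 17.022677; V(4,4) = 24.715611
Backward induction: V(k, i) = exp(-r*dt) * [p * V(k+1, i) + (1-p) * V(k+1, i+1)].
  V(3,0) = exp(-r*dt) * [p*0.000000 + (1-p)*0.000000] = 0.000000
  V(3,1) = exp(-r*dt) * [p*0.000000 + (1-p)*7.720000] = 4.068387
  V(3,2) = exp(-r*dt) * [p*7.720000 + (1-p)*17.022677] = 12.574347
  V(3,3) = exp(-r*dt) * [p*17.022677 + (1-p)*24.715611] = 20.970740
  V(2,0) = exp(-r*dt) * [p*0.000000 + (1-p)*4.068387] = 2.144012
  V(2,1) = exp(-r*dt) * [p*4.068387 + (1-p)*12.574347] = 8.525621
  V(2,2) = exp(-r*dt) * [p*12.574347 + (1-p)*20.970740] = 16.920843
  V(1,0) = exp(-r*dt) * [p*2.144012 + (1-p)*8.525621] = 5.493717
  V(1,1) = exp(-r*dt) * [p*8.525621 + (1-p)*16.920843] = 12.896726
  V(0,0) = exp(-r*dt) * [p*5.493717 + (1-p)*12.896726] = 9.360823


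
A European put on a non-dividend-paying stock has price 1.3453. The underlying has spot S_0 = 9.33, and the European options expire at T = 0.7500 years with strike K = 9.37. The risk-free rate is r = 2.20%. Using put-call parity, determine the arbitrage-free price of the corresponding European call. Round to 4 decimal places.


Answer: Call price = 1.4586

Derivation:
Put-call parity: C - P = S_0 * exp(-qT) - K * exp(-rT).
S_0 * exp(-qT) = 9.3300 * 1.00000000 = 9.33000000
K * exp(-rT) = 9.3700 * 0.98363538 = 9.21666350
C = P + S*exp(-qT) - K*exp(-rT)
C = 1.3453 + 9.33000000 - 9.21666350 = 1.4586


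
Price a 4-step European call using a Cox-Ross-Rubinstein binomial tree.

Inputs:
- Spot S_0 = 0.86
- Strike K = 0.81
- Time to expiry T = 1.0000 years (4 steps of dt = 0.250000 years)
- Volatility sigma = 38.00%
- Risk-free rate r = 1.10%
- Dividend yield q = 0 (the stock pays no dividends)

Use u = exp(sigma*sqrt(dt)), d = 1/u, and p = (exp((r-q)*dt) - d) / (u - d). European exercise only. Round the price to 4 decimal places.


dt = T/N = 0.250000
u = exp(sigma*sqrt(dt)) = 1.209250; d = 1/u = 0.826959
p = (exp((r-q)*dt) - d) / (u - d) = 0.459846
Discount per step: exp(-r*dt) = 0.997254
Stock lattice S(k, i) with i counting down-moves:
  k=0: S(0,0) = 0.8600
  k=1: S(1,0) = 1.0400; S(1,1) = 0.7112
  k=2: S(2,0) = 1.2576; S(2,1) = 0.8600; S(2,2) = 0.5881
  k=3: S(3,0) = 1.5207; S(3,1) = 1.0400; S(3,2) = 0.7112; S(3,3) = 0.4864
  k=4: S(4,0) = 1.8389; S(4,1) = 1.2576; S(4,2) = 0.8600; S(4,3) = 0.5881; S(4,4) = 0.4022
Terminal payoffs V(N, i) = max(S_T - K, 0):
  V(4,0) = 1.028918; V(4,1) = 0.447565; V(4,2) = 0.050000; V(4,3) = 0.000000; V(4,4) = 0.000000
Backward induction: V(k, i) = exp(-r*dt) * [p * V(k+1, i) + (1-p) * V(k+1, i+1)].
  V(3,0) = exp(-r*dt) * [p*1.028918 + (1-p)*0.447565] = 0.712934
  V(3,1) = exp(-r*dt) * [p*0.447565 + (1-p)*0.050000] = 0.232179
  V(3,2) = exp(-r*dt) * [p*0.050000 + (1-p)*0.000000] = 0.022929
  V(3,3) = exp(-r*dt) * [p*0.000000 + (1-p)*0.000000] = 0.000000
  V(2,0) = exp(-r*dt) * [p*0.712934 + (1-p)*0.232179] = 0.452008
  V(2,1) = exp(-r*dt) * [p*0.232179 + (1-p)*0.022929] = 0.118825
  V(2,2) = exp(-r*dt) * [p*0.022929 + (1-p)*0.000000] = 0.010515
  V(1,0) = exp(-r*dt) * [p*0.452008 + (1-p)*0.118825] = 0.271290
  V(1,1) = exp(-r*dt) * [p*0.118825 + (1-p)*0.010515] = 0.060155
  V(0,0) = exp(-r*dt) * [p*0.271290 + (1-p)*0.060155] = 0.156813

Answer: Price = V(0,0) = 0.1568


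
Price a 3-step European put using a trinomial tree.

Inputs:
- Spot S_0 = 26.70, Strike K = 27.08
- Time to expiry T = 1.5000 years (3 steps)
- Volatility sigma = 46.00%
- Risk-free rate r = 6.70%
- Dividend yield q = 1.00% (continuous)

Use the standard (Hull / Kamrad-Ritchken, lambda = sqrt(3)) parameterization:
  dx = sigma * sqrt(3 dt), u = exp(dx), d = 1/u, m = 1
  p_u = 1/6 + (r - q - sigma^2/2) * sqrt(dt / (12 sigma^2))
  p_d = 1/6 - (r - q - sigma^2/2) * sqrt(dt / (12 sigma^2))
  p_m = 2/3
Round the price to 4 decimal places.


dt = T/N = 0.500000; dx = sigma*sqrt(3*dt) = 0.563383
u = exp(dx) = 1.756604; d = 1/u = 0.569280
p_u = 0.145012, p_m = 0.666667, p_d = 0.188322
Discount per step: exp(-r*dt) = 0.967055
Stock lattice S(k, j) with j the centered position index:
  k=0: S(0,+0) = 26.7000
  k=1: S(1,-1) = 15.1998; S(1,+0) = 26.7000; S(1,+1) = 46.9013
  k=2: S(2,-2) = 8.6529; S(2,-1) = 15.1998; S(2,+0) = 26.7000; S(2,+1) = 46.9013; S(2,+2) = 82.3871
  k=3: S(3,-3) = 4.9259; S(3,-2) = 8.6529; S(3,-1) = 15.1998; S(3,+0) = 26.7000; S(3,+1) = 46.9013; S(3,+2) = 82.3871; S(3,+3) = 144.7215
Terminal payoffs V(N, j) = max(K - S_T, 0):
  V(3,-3) = 22.154057; V(3,-2) = 18.427067; V(3,-1) = 11.880220; V(3,+0) = 0.380000; V(3,+1) = 0.000000; V(3,+2) = 0.000000; V(3,+3) = 0.000000
Backward induction: V(k, j) = exp(-r*dt) * [p_u * V(k+1, j+1) + p_m * V(k+1, j) + p_d * V(k+1, j-1)]
  V(2,-2) = exp(-r*dt) * [p_u*11.880220 + p_m*18.427067 + p_d*22.154057] = 17.580643
  V(2,-1) = exp(-r*dt) * [p_u*0.380000 + p_m*11.880220 + p_d*18.427067] = 11.068394
  V(2,+0) = exp(-r*dt) * [p_u*0.000000 + p_m*0.380000 + p_d*11.880220] = 2.408581
  V(2,+1) = exp(-r*dt) * [p_u*0.000000 + p_m*0.000000 + p_d*0.380000] = 0.069205
  V(2,+2) = exp(-r*dt) * [p_u*0.000000 + p_m*0.000000 + p_d*0.000000] = 0.000000
  V(1,-1) = exp(-r*dt) * [p_u*2.408581 + p_m*11.068394 + p_d*17.580643] = 10.675335
  V(1,+0) = exp(-r*dt) * [p_u*0.069205 + p_m*2.408581 + p_d*11.068394] = 3.578271
  V(1,+1) = exp(-r*dt) * [p_u*0.000000 + p_m*0.069205 + p_d*2.408581] = 0.483261
  V(0,+0) = exp(-r*dt) * [p_u*0.483261 + p_m*3.578271 + p_d*10.675335] = 4.318856

Answer: Price = V(0,0) = 4.3189


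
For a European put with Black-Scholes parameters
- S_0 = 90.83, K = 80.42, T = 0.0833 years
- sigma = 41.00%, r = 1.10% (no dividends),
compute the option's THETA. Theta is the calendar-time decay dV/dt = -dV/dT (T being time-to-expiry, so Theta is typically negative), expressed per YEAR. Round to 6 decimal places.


d1 = 1.0955882723; d2 = 0.9772551408
phi(d1) = 0.2189098310; exp(-qT) = 1.0000000000; exp(-rT) = 0.9990841197
Theta = -S*exp(-qT)*phi(d1)*sigma/(2*sqrt(T)) + r*K*exp(-rT)*N(-d2) - q*S*exp(-qT)*N(-d1)
N(-d1) = 0.1366294982; N(-d2) = 0.1642214278; sqrt(T) = 0.2886173938
Term 1 = -90.8300 * 1.0000000000 * 0.2189098310 * 0.4100 / (2 * 0.2886173938) = -14.1229668664
Term 2 = 0.0110 * 80.4200 * 0.9990841197 * 0.1642214278 = 0.1451405063
Term 3 = 0 (no dividend yield, q = 0)
Theta = -14.1229668664 + (0.1451405063) + (0.0000000000) = -13.977826

Answer: Theta = -13.977826
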